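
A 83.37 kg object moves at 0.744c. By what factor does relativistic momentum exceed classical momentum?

p_rel = γmv, p_class = mv
Ratio = γ = 1/√(1 - 0.744²) = 1.497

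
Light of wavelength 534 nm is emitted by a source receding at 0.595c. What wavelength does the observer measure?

β = 0.595
Wavelength Doppler factor = √(1.595/0.405) = √(3.9383) = 1.985
λ_obs = 534 × 1.985 = 1060 nm (redshift)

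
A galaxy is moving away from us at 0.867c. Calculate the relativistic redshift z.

β = 0.867
(1+β)/(1-β) = 1.867/0.133 = 14.04
√(14.04) = 3.747
z = 3.747 - 1 = 2.747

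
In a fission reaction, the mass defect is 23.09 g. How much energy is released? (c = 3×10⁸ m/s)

Convert mass defect: Δm = 23.09 g = 0.02309 kg
E = Δm·c² = 0.02309 × (3×10⁸)²
= 0.02309 × 9×10¹⁶ = 2.078×10¹⁵ J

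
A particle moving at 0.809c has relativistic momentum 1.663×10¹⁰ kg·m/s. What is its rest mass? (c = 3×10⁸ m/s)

γ = 1/√(1 - 0.809²) = 1.701
v = 0.809 × 3×10⁸ = 2.427×10⁸ m/s
m = p/(γv) = 1.663×10¹⁰/(1.701 × 2.427×10⁸) = 40.28 kg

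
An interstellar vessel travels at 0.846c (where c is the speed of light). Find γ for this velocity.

v/c = 0.846, so (v/c)² = 0.715716
1 - (v/c)² = 0.284284
γ = 1/√(0.284284) = 1.876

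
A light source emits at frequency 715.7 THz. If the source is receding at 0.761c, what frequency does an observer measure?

β = v/c = 0.761
(1-β)/(1+β) = 0.239/1.761 = 0.1357
Doppler factor = √(0.1357) = 0.3684
f_obs = 715.7 × 0.3684 = 263.7 THz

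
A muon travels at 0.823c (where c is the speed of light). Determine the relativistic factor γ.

v/c = 0.823, so (v/c)² = 0.677329
1 - (v/c)² = 0.322671
γ = 1/√(0.322671) = 1.760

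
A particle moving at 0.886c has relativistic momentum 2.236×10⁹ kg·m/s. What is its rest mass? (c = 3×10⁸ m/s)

γ = 1/√(1 - 0.886²) = 2.1566
v = 0.886 × 3×10⁸ = 2.658×10⁸ m/s
m = p/(γv) = 2.236×10⁹/(2.1566 × 2.658×10⁸) = 3.901 kg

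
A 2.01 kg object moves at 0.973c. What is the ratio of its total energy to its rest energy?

E = γmc², E₀ = mc²
E/E₀ = γ = 1/√(1 - 0.973²) = 4.333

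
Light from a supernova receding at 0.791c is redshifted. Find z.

β = 0.791
(1+β)/(1-β) = 1.791/0.209 = 8.569
√(8.569) = 2.927
z = 2.927 - 1 = 1.927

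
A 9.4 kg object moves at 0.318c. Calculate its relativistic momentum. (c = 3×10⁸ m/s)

γ = 1/√(1 - 0.318²) = 1.0548
v = 0.318 × 3×10⁸ = 9.540×10⁷ m/s
p = γmv = 1.0548 × 9.4 × 9.540×10⁷ = 9.459×10⁸ kg·m/s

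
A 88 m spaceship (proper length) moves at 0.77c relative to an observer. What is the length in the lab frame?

Proper length L₀ = 88 m
γ = 1/√(1 - 0.77²) = 1.5673
L = L₀/γ = 88/1.5673 = 56.15 m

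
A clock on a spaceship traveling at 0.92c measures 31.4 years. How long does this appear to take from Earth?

Proper time Δt₀ = 31.4 years
γ = 1/√(1 - 0.92²) = 2.5516
Δt = γΔt₀ = 2.5516 × 31.4 = 80.12 years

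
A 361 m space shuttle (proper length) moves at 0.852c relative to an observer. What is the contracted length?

Proper length L₀ = 361 m
γ = 1/√(1 - 0.852²) = 1.910
L = L₀/γ = 361/1.910 = 189.0 m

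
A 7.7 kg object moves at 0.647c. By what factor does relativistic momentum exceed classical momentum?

p_rel = γmv, p_class = mv
Ratio = γ = 1/√(1 - 0.647²) = 1.311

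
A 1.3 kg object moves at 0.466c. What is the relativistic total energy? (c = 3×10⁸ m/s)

γ = 1/√(1 - 0.466²) = 1.130
mc² = 1.3 × (3×10⁸)² = 1.170×10¹⁷ J
E = γmc² = 1.130 × 1.170×10¹⁷ = 1.322×10¹⁷ J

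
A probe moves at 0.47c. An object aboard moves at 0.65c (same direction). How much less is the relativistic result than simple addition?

Classical: u' + v = 0.65 + 0.47 = 1.12c
Relativistic: u = (0.65 + 0.47)/(1 + 0.3055) = 1.12/1.3055 = 0.8579c
Difference: 1.12 - 0.8579 = 0.2621c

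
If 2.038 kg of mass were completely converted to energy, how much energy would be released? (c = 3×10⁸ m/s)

Using E = mc²:
c² = (3×10⁸)² = 9×10¹⁶ m²/s²
E = 2.038 × 9×10¹⁶ = 1.834×10¹⁷ J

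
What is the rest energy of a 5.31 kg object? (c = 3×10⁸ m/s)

c² = (3×10⁸)² = 9.000×10¹⁶ m²/s²
E₀ = mc² = 5.31 × 9.000×10¹⁶ = 4.779×10¹⁷ J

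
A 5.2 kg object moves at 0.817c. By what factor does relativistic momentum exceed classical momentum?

p_rel = γmv, p_class = mv
Ratio = γ = 1/√(1 - 0.817²) = 1.734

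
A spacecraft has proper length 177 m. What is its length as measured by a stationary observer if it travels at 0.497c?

Proper length L₀ = 177 m
γ = 1/√(1 - 0.497²) = 1.152
L = L₀/γ = 177/1.152 = 153.6 m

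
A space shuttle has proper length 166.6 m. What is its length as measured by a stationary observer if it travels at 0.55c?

Proper length L₀ = 166.6 m
γ = 1/√(1 - 0.55²) = 1.1974
L = L₀/γ = 166.6/1.1974 = 139.1 m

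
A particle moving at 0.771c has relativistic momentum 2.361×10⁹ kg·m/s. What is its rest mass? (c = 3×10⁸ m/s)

γ = 1/√(1 - 0.771²) = 1.570265
v = 0.771 × 3×10⁸ = 2.313×10⁸ m/s
m = p/(γv) = 2.361×10⁹/(1.570265 × 2.313×10⁸) = 6.501 kg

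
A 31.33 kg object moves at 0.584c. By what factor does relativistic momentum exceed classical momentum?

p_rel = γmv, p_class = mv
Ratio = γ = 1/√(1 - 0.584²) = 1.232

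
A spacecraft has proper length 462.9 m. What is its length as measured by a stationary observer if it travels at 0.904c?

Proper length L₀ = 462.9 m
γ = 1/√(1 - 0.904²) = 2.339
L = L₀/γ = 462.9/2.339 = 197.9 m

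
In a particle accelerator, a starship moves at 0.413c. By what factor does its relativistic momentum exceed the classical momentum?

p_rel = γmv, p_class = mv
Ratio = γ = 1/√(1 - 0.413²)
= 1/√(0.829431) = 1.098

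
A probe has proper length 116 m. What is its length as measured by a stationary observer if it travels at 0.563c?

Proper length L₀ = 116 m
γ = 1/√(1 - 0.563²) = 1.210
L = L₀/γ = 116/1.210 = 95.87 m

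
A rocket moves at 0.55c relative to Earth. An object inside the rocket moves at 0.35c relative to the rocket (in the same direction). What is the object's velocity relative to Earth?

u = (u' + v)/(1 + u'v/c²)
Numerator: 0.35 + 0.55 = 0.9
Denominator: 1 + 0.1925 = 1.1925
u = 0.9/1.1925 = 0.7547c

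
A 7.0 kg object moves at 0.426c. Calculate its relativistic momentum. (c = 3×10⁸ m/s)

γ = 1/√(1 - 0.426²) = 1.1053
v = 0.426 × 3×10⁸ = 1.278×10⁸ m/s
p = γmv = 1.1053 × 7.0 × 1.278×10⁸ = 9.888×10⁸ kg·m/s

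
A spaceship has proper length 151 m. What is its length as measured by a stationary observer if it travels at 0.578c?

Proper length L₀ = 151 m
γ = 1/√(1 - 0.578²) = 1.2254
L = L₀/γ = 151/1.2254 = 123.2 m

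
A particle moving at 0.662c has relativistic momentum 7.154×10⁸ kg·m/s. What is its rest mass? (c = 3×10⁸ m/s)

γ = 1/√(1 - 0.662²) = 1.334
v = 0.662 × 3×10⁸ = 1.986×10⁸ m/s
m = p/(γv) = 7.154×10⁸/(1.334 × 1.986×10⁸) = 2.700 kg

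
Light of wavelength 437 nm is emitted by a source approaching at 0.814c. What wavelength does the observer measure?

β = 0.814
Wavelength Doppler factor = √(0.186/1.814) = √(0.1025) = 0.3202
λ_obs = 437 × 0.3202 = 139.9 nm (blueshift)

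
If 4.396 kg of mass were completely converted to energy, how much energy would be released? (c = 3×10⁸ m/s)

Using E = mc²:
c² = (3×10⁸)² = 9×10¹⁶ m²/s²
E = 4.396 × 9×10¹⁶ = 3.956×10¹⁷ J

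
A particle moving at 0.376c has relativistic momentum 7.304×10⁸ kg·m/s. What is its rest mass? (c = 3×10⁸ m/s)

γ = 1/√(1 - 0.376²) = 1.0792
v = 0.376 × 3×10⁸ = 1.128×10⁸ m/s
m = p/(γv) = 7.304×10⁸/(1.0792 × 1.128×10⁸) = 6.000 kg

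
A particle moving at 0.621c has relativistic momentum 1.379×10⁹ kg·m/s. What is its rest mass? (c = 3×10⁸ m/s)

γ = 1/√(1 - 0.621²) = 1.2758
v = 0.621 × 3×10⁸ = 1.863×10⁸ m/s
m = p/(γv) = 1.379×10⁹/(1.2758 × 1.863×10⁸) = 5.802 kg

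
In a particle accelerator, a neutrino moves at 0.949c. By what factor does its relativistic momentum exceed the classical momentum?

p_rel = γmv, p_class = mv
Ratio = γ = 1/√(1 - 0.949²)
= 1/√(0.099399) = 3.172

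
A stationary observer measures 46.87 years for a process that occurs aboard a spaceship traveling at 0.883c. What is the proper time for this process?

Dilated time Δt = 46.87 years
γ = 1/√(1 - 0.883²) = 2.1305
Δt₀ = Δt/γ = 46.87/2.1305 = 22.00 years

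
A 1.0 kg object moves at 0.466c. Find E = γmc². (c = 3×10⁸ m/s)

γ = 1/√(1 - 0.466²) = 1.130
mc² = 1.0 × (3×10⁸)² = 9.000×10¹⁶ J
E = γmc² = 1.130 × 9.000×10¹⁶ = 1.017×10¹⁷ J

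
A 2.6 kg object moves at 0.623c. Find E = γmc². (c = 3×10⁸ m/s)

γ = 1/√(1 - 0.623²) = 1.278
mc² = 2.6 × (3×10⁸)² = 2.340×10¹⁷ J
E = γmc² = 1.278 × 2.340×10¹⁷ = 2.991×10¹⁷ J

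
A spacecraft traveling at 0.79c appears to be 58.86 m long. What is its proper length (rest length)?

Contracted length L = 58.86 m
γ = 1/√(1 - 0.79²) = 1.631
L₀ = γL = 1.631 × 58.86 = 96.00 m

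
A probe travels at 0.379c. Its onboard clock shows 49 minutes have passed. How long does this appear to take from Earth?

Proper time Δt₀ = 49 minutes
γ = 1/√(1 - 0.379²) = 1.0806
Δt = γΔt₀ = 1.0806 × 49 = 52.95 minutes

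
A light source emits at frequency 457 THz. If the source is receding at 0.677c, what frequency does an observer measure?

β = v/c = 0.677
(1-β)/(1+β) = 0.323/1.677 = 0.1926
Doppler factor = √(0.1926) = 0.4389
f_obs = 457 × 0.4389 = 200.6 THz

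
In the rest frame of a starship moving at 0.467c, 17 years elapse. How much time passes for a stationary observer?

Proper time Δt₀ = 17 years
γ = 1/√(1 - 0.467²) = 1.131
Δt = γΔt₀ = 1.131 × 17 = 19.23 years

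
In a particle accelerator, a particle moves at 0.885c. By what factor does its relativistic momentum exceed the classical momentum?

p_rel = γmv, p_class = mv
Ratio = γ = 1/√(1 - 0.885²)
= 1/√(0.216775) = 2.148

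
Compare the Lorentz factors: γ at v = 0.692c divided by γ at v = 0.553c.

γ₁ = 1/√(1 - 0.692²) = 1.385
γ₂ = 1/√(1 - 0.553²) = 1.200
γ₁/γ₂ = 1.385/1.200 = 1.154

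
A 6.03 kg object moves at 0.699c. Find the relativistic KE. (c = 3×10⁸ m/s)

γ = 1/√(1 - 0.699²) = 1.3984
γ - 1 = 0.3984
KE = (γ-1)mc² = 0.3984 × 6.03 × (3×10⁸)² = 2.162×10¹⁷ J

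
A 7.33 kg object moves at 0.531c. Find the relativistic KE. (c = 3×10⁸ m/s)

γ = 1/√(1 - 0.531²) = 1.1801
γ - 1 = 0.1801
KE = (γ-1)mc² = 0.1801 × 7.33 × (3×10⁸)² = 1.188×10¹⁷ J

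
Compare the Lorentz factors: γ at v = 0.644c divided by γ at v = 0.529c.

γ₁ = 1/√(1 - 0.644²) = 1.3071
γ₂ = 1/√(1 - 0.529²) = 1.1784
γ₁/γ₂ = 1.3071/1.1784 = 1.109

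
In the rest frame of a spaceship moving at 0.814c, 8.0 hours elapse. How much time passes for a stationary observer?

Proper time Δt₀ = 8.0 hours
γ = 1/√(1 - 0.814²) = 1.7216
Δt = γΔt₀ = 1.7216 × 8.0 = 13.77 hours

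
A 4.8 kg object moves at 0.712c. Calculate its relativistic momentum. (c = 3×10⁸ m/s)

γ = 1/√(1 - 0.712²) = 1.424
v = 0.712 × 3×10⁸ = 2.136×10⁸ m/s
p = γmv = 1.424 × 4.8 × 2.136×10⁸ = 1.460×10⁹ kg·m/s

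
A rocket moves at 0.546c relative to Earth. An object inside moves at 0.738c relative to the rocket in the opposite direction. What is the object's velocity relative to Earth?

Object's velocity in rocket frame is u' = -0.738c
u = (u' + v)/(1 + u'v/c²) = (v - 0.738)/(1 - 0.738·v/c²)
Numerator: 0.546 - 0.738 = -0.192
Denominator: 1 - 0.402948 = 0.597052
u = -0.192/0.597052 = -0.3216c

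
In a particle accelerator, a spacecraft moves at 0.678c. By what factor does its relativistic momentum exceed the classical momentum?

p_rel = γmv, p_class = mv
Ratio = γ = 1/√(1 - 0.678²)
= 1/√(0.540316) = 1.360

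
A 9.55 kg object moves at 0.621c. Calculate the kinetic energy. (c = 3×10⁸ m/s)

γ = 1/√(1 - 0.621²) = 1.2758
γ - 1 = 0.2758
KE = (γ-1)mc² = 0.2758 × 9.55 × (3×10⁸)² = 2.371×10¹⁷ J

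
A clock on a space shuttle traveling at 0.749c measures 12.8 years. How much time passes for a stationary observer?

Proper time Δt₀ = 12.8 years
γ = 1/√(1 - 0.749²) = 1.509
Δt = γΔt₀ = 1.509 × 12.8 = 19.32 years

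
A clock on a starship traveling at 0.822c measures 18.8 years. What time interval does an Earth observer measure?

Proper time Δt₀ = 18.8 years
γ = 1/√(1 - 0.822²) = 1.756
Δt = γΔt₀ = 1.756 × 18.8 = 33.01 years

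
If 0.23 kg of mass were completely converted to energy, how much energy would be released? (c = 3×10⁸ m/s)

Using E = mc²:
c² = (3×10⁸)² = 9×10¹⁶ m²/s²
E = 0.23 × 9×10¹⁶ = 2.070×10¹⁶ J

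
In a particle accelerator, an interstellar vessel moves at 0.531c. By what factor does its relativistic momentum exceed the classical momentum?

p_rel = γmv, p_class = mv
Ratio = γ = 1/√(1 - 0.531²)
= 1/√(0.718039) = 1.180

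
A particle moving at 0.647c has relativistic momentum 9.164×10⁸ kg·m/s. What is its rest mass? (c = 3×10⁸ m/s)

γ = 1/√(1 - 0.647²) = 1.3115
v = 0.647 × 3×10⁸ = 1.941×10⁸ m/s
m = p/(γv) = 9.164×10⁸/(1.3115 × 1.941×10⁸) = 3.600 kg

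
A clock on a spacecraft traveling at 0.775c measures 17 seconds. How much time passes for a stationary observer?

Proper time Δt₀ = 17 seconds
γ = 1/√(1 - 0.775²) = 1.5824
Δt = γΔt₀ = 1.5824 × 17 = 26.90 seconds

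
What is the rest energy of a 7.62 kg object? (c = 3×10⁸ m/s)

c² = (3×10⁸)² = 9.000×10¹⁶ m²/s²
E₀ = mc² = 7.62 × 9.000×10¹⁶ = 6.858×10¹⁷ J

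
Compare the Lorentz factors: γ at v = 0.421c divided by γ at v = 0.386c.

γ₁ = 1/√(1 - 0.421²) = 1.102
γ₂ = 1/√(1 - 0.386²) = 1.084
γ₁/γ₂ = 1.102/1.084 = 1.017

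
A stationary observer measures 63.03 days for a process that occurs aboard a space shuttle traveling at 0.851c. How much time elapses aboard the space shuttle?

Dilated time Δt = 63.03 days
γ = 1/√(1 - 0.851²) = 1.904
Δt₀ = Δt/γ = 63.03/1.904 = 33.10 days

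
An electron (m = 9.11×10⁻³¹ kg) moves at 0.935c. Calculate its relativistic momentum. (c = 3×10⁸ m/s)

γ = 1/√(1 - 0.935²) = 2.8197
v = 0.935 × 3×10⁸ = 2.805×10⁸ m/s
p = γmv = 2.8197 × 9.11×10⁻³¹ × 2.805×10⁸ = 7.205×10⁻²² kg·m/s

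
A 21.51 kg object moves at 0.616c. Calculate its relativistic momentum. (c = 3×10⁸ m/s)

γ = 1/√(1 - 0.616²) = 1.2694
v = 0.616 × 3×10⁸ = 1.848×10⁸ m/s
p = γmv = 1.2694 × 21.51 × 1.848×10⁸ = 5.046×10⁹ kg·m/s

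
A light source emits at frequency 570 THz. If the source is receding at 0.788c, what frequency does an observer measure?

β = v/c = 0.788
(1-β)/(1+β) = 0.212/1.788 = 0.11857
Doppler factor = √(0.11857) = 0.3443
f_obs = 570 × 0.3443 = 196.3 THz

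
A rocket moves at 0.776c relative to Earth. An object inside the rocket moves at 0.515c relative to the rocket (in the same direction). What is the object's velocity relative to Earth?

u = (u' + v)/(1 + u'v/c²)
Numerator: 0.515 + 0.776 = 1.291
Denominator: 1 + 0.39964 = 1.39964
u = 1.291/1.39964 = 0.9224c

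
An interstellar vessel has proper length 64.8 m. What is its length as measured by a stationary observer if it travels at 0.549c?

Proper length L₀ = 64.8 m
γ = 1/√(1 - 0.549²) = 1.1964
L = L₀/γ = 64.8/1.1964 = 54.16 m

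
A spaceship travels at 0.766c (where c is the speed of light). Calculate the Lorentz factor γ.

v/c = 0.766, so (v/c)² = 0.586756
1 - (v/c)² = 0.413244
γ = 1/√(0.413244) = 1.556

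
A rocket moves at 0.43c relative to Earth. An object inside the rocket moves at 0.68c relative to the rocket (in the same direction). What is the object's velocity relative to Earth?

u = (u' + v)/(1 + u'v/c²)
Numerator: 0.68 + 0.43 = 1.11
Denominator: 1 + 0.2924 = 1.2924
u = 1.11/1.2924 = 0.8589c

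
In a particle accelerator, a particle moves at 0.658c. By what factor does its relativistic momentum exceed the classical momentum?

p_rel = γmv, p_class = mv
Ratio = γ = 1/√(1 - 0.658²)
= 1/√(0.567036) = 1.328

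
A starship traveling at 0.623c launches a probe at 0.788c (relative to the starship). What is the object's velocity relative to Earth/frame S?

u = (u' + v)/(1 + u'v/c²)
Numerator: 0.788 + 0.623 = 1.411
Denominator: 1 + 0.490924 = 1.490924
u = 1.411/1.490924 = 0.9464c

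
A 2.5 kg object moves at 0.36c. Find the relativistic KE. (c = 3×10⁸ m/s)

γ = 1/√(1 - 0.36²) = 1.07187
γ - 1 = 0.07187
KE = (γ-1)mc² = 0.07187 × 2.5 × (3×10⁸)² = 1.617×10¹⁶ J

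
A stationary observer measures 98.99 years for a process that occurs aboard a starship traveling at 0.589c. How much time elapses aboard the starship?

Dilated time Δt = 98.99 years
γ = 1/√(1 - 0.589²) = 1.2374
Δt₀ = Δt/γ = 98.99/1.2374 = 80.00 years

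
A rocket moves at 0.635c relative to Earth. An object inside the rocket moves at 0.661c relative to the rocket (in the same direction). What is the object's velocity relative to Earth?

u = (u' + v)/(1 + u'v/c²)
Numerator: 0.661 + 0.635 = 1.296
Denominator: 1 + 0.419735 = 1.419735
u = 1.296/1.419735 = 0.9128c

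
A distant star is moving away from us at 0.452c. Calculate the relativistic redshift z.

β = 0.452
(1+β)/(1-β) = 1.452/0.548 = 2.6496
√(2.6496) = 1.6278
z = 1.6278 - 1 = 0.6278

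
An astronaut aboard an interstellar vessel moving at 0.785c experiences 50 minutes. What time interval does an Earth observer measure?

Proper time Δt₀ = 50 minutes
γ = 1/√(1 - 0.785²) = 1.6142
Δt = γΔt₀ = 1.6142 × 50 = 80.71 minutes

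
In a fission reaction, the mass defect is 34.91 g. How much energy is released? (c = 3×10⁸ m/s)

Convert mass defect: Δm = 34.91 g = 0.03491 kg
E = Δm·c² = 0.03491 × (3×10⁸)²
= 0.03491 × 9×10¹⁶ = 3.142×10¹⁵ J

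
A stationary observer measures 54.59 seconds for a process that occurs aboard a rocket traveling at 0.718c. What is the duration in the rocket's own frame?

Dilated time Δt = 54.59 seconds
γ = 1/√(1 - 0.718²) = 1.4367
Δt₀ = Δt/γ = 54.59/1.4367 = 38.00 seconds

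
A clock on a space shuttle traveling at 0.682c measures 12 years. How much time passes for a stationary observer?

Proper time Δt₀ = 12 years
γ = 1/√(1 - 0.682²) = 1.3673
Δt = γΔt₀ = 1.3673 × 12 = 16.41 years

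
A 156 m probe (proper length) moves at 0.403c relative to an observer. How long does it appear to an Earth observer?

Proper length L₀ = 156 m
γ = 1/√(1 - 0.403²) = 1.0927
L = L₀/γ = 156/1.0927 = 142.8 m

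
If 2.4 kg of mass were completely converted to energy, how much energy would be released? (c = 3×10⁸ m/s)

Using E = mc²:
c² = (3×10⁸)² = 9×10¹⁶ m²/s²
E = 2.4 × 9×10¹⁶ = 2.160×10¹⁷ J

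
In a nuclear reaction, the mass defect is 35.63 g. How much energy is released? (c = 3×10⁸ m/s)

Convert mass defect: Δm = 35.63 g = 0.03563 kg
E = Δm·c² = 0.03563 × (3×10⁸)²
= 0.03563 × 9×10¹⁶ = 3.207×10¹⁵ J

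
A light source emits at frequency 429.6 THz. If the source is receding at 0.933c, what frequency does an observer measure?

β = v/c = 0.933
(1-β)/(1+β) = 0.067/1.933 = 0.03466115
Doppler factor = √(0.03466115) = 0.18618
f_obs = 429.6 × 0.18618 = 79.98 THz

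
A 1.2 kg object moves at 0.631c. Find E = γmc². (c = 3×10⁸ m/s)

γ = 1/√(1 - 0.631²) = 1.289
mc² = 1.2 × (3×10⁸)² = 1.080×10¹⁷ J
E = γmc² = 1.289 × 1.080×10¹⁷ = 1.392×10¹⁷ J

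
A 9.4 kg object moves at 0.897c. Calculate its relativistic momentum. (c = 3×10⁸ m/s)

γ = 1/√(1 - 0.897²) = 2.2623
v = 0.897 × 3×10⁸ = 2.691×10⁸ m/s
p = γmv = 2.2623 × 9.4 × 2.691×10⁸ = 5.723×10⁹ kg·m/s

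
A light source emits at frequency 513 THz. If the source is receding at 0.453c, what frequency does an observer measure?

β = v/c = 0.453
(1-β)/(1+β) = 0.547/1.453 = 0.3765
Doppler factor = √(0.3765) = 0.6136
f_obs = 513 × 0.6136 = 314.8 THz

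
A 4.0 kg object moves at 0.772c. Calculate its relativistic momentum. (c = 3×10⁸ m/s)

γ = 1/√(1 - 0.772²) = 1.573
v = 0.772 × 3×10⁸ = 2.316×10⁸ m/s
p = γmv = 1.573 × 4.0 × 2.316×10⁸ = 1.457×10⁹ kg·m/s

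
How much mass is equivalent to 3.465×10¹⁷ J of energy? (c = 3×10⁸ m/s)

From E = mc², we get m = E/c²
c² = (3×10⁸)² = 9×10¹⁶ m²/s²
m = 3.465×10¹⁷ / 9×10¹⁶ = 3.850 kg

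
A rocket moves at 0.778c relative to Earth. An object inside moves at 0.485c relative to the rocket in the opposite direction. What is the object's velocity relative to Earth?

Object's velocity in rocket frame is u' = -0.485c
u = (u' + v)/(1 + u'v/c²) = (v - 0.485)/(1 - 0.485·v/c²)
Numerator: 0.778 - 0.485 = 0.293
Denominator: 1 - 0.37733 = 0.62267
u = 0.293/0.62267 = 0.4706c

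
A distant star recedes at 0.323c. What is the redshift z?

β = 0.323
(1+β)/(1-β) = 1.323/0.677 = 1.954
√(1.954) = 1.3979
z = 1.3979 - 1 = 0.3979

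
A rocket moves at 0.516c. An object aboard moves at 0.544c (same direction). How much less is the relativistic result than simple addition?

Classical: u' + v = 0.544 + 0.516 = 1.06c
Relativistic: u = (0.544 + 0.516)/(1 + 0.280704) = 1.06/1.280704 = 0.8277c
Difference: 1.06 - 0.8277 = 0.2323c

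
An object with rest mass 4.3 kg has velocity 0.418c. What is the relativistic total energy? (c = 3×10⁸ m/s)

γ = 1/√(1 - 0.418²) = 1.1008
mc² = 4.3 × (3×10⁸)² = 3.870×10¹⁷ J
E = γmc² = 1.1008 × 3.870×10¹⁷ = 4.260×10¹⁷ J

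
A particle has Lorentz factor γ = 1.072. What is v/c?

From γ = 1/√(1 - v²/c²):
1/γ² = 1/1.072² = 0.8702
v²/c² = 1 - 0.8702 = 0.1298
v/c = √(0.1298) = 0.3603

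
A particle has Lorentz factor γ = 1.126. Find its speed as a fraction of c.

From γ = 1/√(1 - v²/c²):
1/γ² = 1/1.126² = 0.7887
v²/c² = 1 - 0.7887 = 0.2113
v/c = √(0.2113) = 0.4597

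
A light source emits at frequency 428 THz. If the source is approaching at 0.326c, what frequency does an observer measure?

β = v/c = 0.326
(1+β)/(1-β) = 1.326/0.674 = 1.9674
Doppler factor = √(1.9674) = 1.4026
f_obs = 428 × 1.4026 = 600.3 THz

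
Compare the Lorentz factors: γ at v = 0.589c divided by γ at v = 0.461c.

γ₁ = 1/√(1 - 0.589²) = 1.237
γ₂ = 1/√(1 - 0.461²) = 1.127
γ₁/γ₂ = 1.237/1.127 = 1.098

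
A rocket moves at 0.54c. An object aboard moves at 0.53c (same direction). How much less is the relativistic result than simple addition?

Classical: u' + v = 0.53 + 0.54 = 1.07c
Relativistic: u = (0.53 + 0.54)/(1 + 0.2862) = 1.07/1.2862 = 0.8319c
Difference: 1.07 - 0.8319 = 0.2381c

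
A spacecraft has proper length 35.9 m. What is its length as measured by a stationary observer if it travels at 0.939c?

Proper length L₀ = 35.9 m
γ = 1/√(1 - 0.939²) = 2.908
L = L₀/γ = 35.9/2.908 = 12.35 m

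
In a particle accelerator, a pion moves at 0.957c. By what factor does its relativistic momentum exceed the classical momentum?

p_rel = γmv, p_class = mv
Ratio = γ = 1/√(1 - 0.957²)
= 1/√(0.084151) = 3.447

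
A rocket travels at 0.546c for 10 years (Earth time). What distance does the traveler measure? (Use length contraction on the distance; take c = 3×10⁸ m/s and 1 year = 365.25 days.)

Earth distance: d = v × t = 0.546c × 10 yr = 5.1691×10¹⁶ m
γ = 1.1936
d' = d/γ = 5.1691×10¹⁶/1.1936 = 4.331×10¹⁶ m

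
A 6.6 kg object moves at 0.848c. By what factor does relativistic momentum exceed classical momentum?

p_rel = γmv, p_class = mv
Ratio = γ = 1/√(1 - 0.848²) = 1.887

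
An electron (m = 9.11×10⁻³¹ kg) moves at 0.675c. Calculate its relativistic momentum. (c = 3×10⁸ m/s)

γ = 1/√(1 - 0.675²) = 1.355
v = 0.675 × 3×10⁸ = 2.025×10⁸ m/s
p = γmv = 1.355 × 9.11×10⁻³¹ × 2.025×10⁸ = 2.500×10⁻²² kg·m/s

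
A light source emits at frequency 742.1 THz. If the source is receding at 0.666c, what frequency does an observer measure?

β = v/c = 0.666
(1-β)/(1+β) = 0.334/1.666 = 0.2005
Doppler factor = √(0.2005) = 0.4478
f_obs = 742.1 × 0.4478 = 332.3 THz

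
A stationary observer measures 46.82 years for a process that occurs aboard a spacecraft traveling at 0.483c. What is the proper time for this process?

Dilated time Δt = 46.82 years
γ = 1/√(1 - 0.483²) = 1.142
Δt₀ = Δt/γ = 46.82/1.142 = 41.00 years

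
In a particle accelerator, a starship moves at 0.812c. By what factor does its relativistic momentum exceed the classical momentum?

p_rel = γmv, p_class = mv
Ratio = γ = 1/√(1 - 0.812²)
= 1/√(0.340656) = 1.713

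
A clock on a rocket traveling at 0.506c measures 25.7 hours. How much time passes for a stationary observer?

Proper time Δt₀ = 25.7 hours
γ = 1/√(1 - 0.506²) = 1.1594
Δt = γΔt₀ = 1.1594 × 25.7 = 29.80 hours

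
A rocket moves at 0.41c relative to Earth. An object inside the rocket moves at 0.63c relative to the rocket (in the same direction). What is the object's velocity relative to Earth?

u = (u' + v)/(1 + u'v/c²)
Numerator: 0.63 + 0.41 = 1.04
Denominator: 1 + 0.2583 = 1.2583
u = 1.04/1.2583 = 0.8265c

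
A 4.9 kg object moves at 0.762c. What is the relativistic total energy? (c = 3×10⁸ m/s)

γ = 1/√(1 - 0.762²) = 1.5442
mc² = 4.9 × (3×10⁸)² = 4.410×10¹⁷ J
E = γmc² = 1.5442 × 4.410×10¹⁷ = 6.810×10¹⁷ J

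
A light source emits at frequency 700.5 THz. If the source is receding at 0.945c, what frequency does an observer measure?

β = v/c = 0.945
(1-β)/(1+β) = 0.055/1.945 = 0.02828
Doppler factor = √(0.02828) = 0.1682
f_obs = 700.5 × 0.1682 = 117.8 THz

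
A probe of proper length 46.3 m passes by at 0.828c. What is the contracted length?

Proper length L₀ = 46.3 m
γ = 1/√(1 - 0.828²) = 1.7834
L = L₀/γ = 46.3/1.7834 = 25.96 m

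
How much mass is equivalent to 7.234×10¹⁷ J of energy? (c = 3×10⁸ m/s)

From E = mc², we get m = E/c²
c² = (3×10⁸)² = 9×10¹⁶ m²/s²
m = 7.234×10¹⁷ / 9×10¹⁶ = 8.038 kg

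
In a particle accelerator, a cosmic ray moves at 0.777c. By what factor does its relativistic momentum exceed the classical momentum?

p_rel = γmv, p_class = mv
Ratio = γ = 1/√(1 - 0.777²)
= 1/√(0.396271) = 1.589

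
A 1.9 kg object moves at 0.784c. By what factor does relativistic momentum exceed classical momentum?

p_rel = γmv, p_class = mv
Ratio = γ = 1/√(1 - 0.784²) = 1.611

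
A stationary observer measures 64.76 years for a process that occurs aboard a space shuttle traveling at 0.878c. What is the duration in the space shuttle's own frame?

Dilated time Δt = 64.76 years
γ = 1/√(1 - 0.878²) = 2.089
Δt₀ = Δt/γ = 64.76/2.089 = 31.00 years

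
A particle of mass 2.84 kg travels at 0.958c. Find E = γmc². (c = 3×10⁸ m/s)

γ = 1/√(1 - 0.958²) = 3.487
mc² = 2.84 × (3×10⁸)² = 2.556×10¹⁷ J
E = γmc² = 3.487 × 2.556×10¹⁷ = 8.913×10¹⁷ J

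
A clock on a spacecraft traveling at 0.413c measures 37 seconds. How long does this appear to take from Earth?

Proper time Δt₀ = 37 seconds
γ = 1/√(1 - 0.413²) = 1.098
Δt = γΔt₀ = 1.098 × 37 = 40.63 seconds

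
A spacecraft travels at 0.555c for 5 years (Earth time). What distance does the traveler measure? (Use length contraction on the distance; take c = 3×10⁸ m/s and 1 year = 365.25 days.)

Earth distance: d = v × t = 0.555c × 5 yr = 2.62717×10¹⁶ m
γ = 1.20214
d' = d/γ = 2.62717×10¹⁶/1.20214 = 2.185×10¹⁶ m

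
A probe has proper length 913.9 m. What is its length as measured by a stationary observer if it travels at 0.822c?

Proper length L₀ = 913.9 m
γ = 1/√(1 - 0.822²) = 1.75596
L = L₀/γ = 913.9/1.75596 = 520.5 m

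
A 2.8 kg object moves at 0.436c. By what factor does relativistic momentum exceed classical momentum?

p_rel = γmv, p_class = mv
Ratio = γ = 1/√(1 - 0.436²) = 1.111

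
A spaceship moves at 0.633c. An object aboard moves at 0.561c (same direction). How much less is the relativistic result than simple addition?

Classical: u' + v = 0.561 + 0.633 = 1.194c
Relativistic: u = (0.561 + 0.633)/(1 + 0.355113) = 1.194/1.355113 = 0.8811c
Difference: 1.194 - 0.8811 = 0.3129c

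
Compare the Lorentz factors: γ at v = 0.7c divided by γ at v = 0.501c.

γ₁ = 1/√(1 - 0.7²) = 1.400
γ₂ = 1/√(1 - 0.501²) = 1.155
γ₁/γ₂ = 1.400/1.155 = 1.212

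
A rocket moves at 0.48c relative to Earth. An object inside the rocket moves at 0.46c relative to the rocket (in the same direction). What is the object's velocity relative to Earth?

u = (u' + v)/(1 + u'v/c²)
Numerator: 0.46 + 0.48 = 0.94
Denominator: 1 + 0.2208 = 1.2208
u = 0.94/1.2208 = 0.7700c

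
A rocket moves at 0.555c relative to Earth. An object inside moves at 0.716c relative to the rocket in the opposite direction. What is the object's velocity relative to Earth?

Object's velocity in rocket frame is u' = -0.716c
u = (u' + v)/(1 + u'v/c²) = (v - 0.716)/(1 - 0.716·v/c²)
Numerator: 0.555 - 0.716 = -0.161
Denominator: 1 - 0.39738 = 0.60262
u = -0.161/0.60262 = -0.2672c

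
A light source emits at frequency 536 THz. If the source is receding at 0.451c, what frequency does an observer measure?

β = v/c = 0.451
(1-β)/(1+β) = 0.549/1.451 = 0.3784
Doppler factor = √(0.3784) = 0.6151
f_obs = 536 × 0.6151 = 329.7 THz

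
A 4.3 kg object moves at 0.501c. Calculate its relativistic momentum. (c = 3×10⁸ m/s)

γ = 1/√(1 - 0.501²) = 1.1555
v = 0.501 × 3×10⁸ = 1.503×10⁸ m/s
p = γmv = 1.1555 × 4.3 × 1.503×10⁸ = 7.468×10⁸ kg·m/s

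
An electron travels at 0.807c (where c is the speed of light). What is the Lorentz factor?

v/c = 0.807, so (v/c)² = 0.651249
1 - (v/c)² = 0.348751
γ = 1/√(0.348751) = 1.693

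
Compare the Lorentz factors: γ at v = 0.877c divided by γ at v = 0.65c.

γ₁ = 1/√(1 - 0.877²) = 2.0812
γ₂ = 1/√(1 - 0.65²) = 1.3159
γ₁/γ₂ = 2.0812/1.3159 = 1.582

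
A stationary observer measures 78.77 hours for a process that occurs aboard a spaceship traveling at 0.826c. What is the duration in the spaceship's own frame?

Dilated time Δt = 78.77 hours
γ = 1/√(1 - 0.826²) = 1.774
Δt₀ = Δt/γ = 78.77/1.774 = 44.40 hours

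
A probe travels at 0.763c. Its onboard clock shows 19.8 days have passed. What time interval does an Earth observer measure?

Proper time Δt₀ = 19.8 days
γ = 1/√(1 - 0.763²) = 1.547
Δt = γΔt₀ = 1.547 × 19.8 = 30.63 days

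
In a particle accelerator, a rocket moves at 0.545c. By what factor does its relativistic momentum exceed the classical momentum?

p_rel = γmv, p_class = mv
Ratio = γ = 1/√(1 - 0.545²)
= 1/√(0.702975) = 1.193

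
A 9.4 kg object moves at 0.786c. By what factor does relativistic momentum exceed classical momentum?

p_rel = γmv, p_class = mv
Ratio = γ = 1/√(1 - 0.786²) = 1.618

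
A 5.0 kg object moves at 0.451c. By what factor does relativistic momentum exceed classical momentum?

p_rel = γmv, p_class = mv
Ratio = γ = 1/√(1 - 0.451²) = 1.120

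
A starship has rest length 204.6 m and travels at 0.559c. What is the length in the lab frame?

Proper length L₀ = 204.6 m
γ = 1/√(1 - 0.559²) = 1.20603
L = L₀/γ = 204.6/1.20603 = 169.6 m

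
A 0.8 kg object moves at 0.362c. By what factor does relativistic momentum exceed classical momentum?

p_rel = γmv, p_class = mv
Ratio = γ = 1/√(1 - 0.362²) = 1.073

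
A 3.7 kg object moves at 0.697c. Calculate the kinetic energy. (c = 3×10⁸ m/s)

γ = 1/√(1 - 0.697²) = 1.3946
γ - 1 = 0.3946
KE = (γ-1)mc² = 0.3946 × 3.7 × (3×10⁸)² = 1.314×10¹⁷ J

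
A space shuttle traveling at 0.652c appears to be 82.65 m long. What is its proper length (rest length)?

Contracted length L = 82.65 m
γ = 1/√(1 - 0.652²) = 1.319
L₀ = γL = 1.319 × 82.65 = 109.0 m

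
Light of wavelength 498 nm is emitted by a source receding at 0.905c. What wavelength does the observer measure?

β = 0.905
Wavelength Doppler factor = √(1.905/0.095) = √(20.05) = 4.478
λ_obs = 498 × 4.478 = 2230 nm (redshift)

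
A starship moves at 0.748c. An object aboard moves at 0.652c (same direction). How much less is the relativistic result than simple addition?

Classical: u' + v = 0.652 + 0.748 = 1.4c
Relativistic: u = (0.652 + 0.748)/(1 + 0.487696) = 1.4/1.487696 = 0.9411c
Difference: 1.4 - 0.9411 = 0.4589c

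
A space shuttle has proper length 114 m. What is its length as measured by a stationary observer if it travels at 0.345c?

Proper length L₀ = 114 m
γ = 1/√(1 - 0.345²) = 1.065
L = L₀/γ = 114/1.065 = 107.0 m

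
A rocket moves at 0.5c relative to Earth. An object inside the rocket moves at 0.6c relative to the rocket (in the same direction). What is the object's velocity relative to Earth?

u = (u' + v)/(1 + u'v/c²)
Numerator: 0.6 + 0.5 = 1.1
Denominator: 1 + 0.3 = 1.3
u = 1.1/1.3 = 0.8462c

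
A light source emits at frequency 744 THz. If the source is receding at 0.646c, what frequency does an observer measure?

β = v/c = 0.646
(1-β)/(1+β) = 0.354/1.646 = 0.215067
Doppler factor = √(0.215067) = 0.46375
f_obs = 744 × 0.46375 = 345.0 THz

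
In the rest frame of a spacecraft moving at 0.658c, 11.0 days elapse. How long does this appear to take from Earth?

Proper time Δt₀ = 11.0 days
γ = 1/√(1 - 0.658²) = 1.328
Δt = γΔt₀ = 1.328 × 11.0 = 14.61 days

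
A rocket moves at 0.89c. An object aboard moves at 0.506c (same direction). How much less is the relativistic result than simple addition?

Classical: u' + v = 0.506 + 0.89 = 1.396c
Relativistic: u = (0.506 + 0.89)/(1 + 0.45034) = 1.396/1.45034 = 0.9625c
Difference: 1.396 - 0.9625 = 0.4335c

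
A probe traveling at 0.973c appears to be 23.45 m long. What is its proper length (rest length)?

Contracted length L = 23.45 m
γ = 1/√(1 - 0.973²) = 4.333
L₀ = γL = 4.333 × 23.45 = 101.6 m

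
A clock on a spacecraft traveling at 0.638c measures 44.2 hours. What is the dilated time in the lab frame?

Proper time Δt₀ = 44.2 hours
γ = 1/√(1 - 0.638²) = 1.2986
Δt = γΔt₀ = 1.2986 × 44.2 = 57.40 hours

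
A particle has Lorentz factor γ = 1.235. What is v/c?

From γ = 1/√(1 - v²/c²):
1/γ² = 1/1.235² = 0.65564
v²/c² = 1 - 0.65564 = 0.34436
v/c = √(0.34436) = 0.5868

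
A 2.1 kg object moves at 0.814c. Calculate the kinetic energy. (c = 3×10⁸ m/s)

γ = 1/√(1 - 0.814²) = 1.7216
γ - 1 = 0.7216
KE = (γ-1)mc² = 0.7216 × 2.1 × (3×10⁸)² = 1.364×10¹⁷ J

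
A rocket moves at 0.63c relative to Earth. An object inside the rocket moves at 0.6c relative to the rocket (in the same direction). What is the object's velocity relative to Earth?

u = (u' + v)/(1 + u'v/c²)
Numerator: 0.6 + 0.63 = 1.23
Denominator: 1 + 0.378 = 1.378
u = 1.23/1.378 = 0.8926c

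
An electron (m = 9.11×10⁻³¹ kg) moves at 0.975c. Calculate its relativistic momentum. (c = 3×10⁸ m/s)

γ = 1/√(1 - 0.975²) = 4.500
v = 0.975 × 3×10⁸ = 2.925×10⁸ m/s
p = γmv = 4.500 × 9.11×10⁻³¹ × 2.925×10⁸ = 1.199×10⁻²¹ kg·m/s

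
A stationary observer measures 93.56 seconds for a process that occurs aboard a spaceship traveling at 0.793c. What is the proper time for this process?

Dilated time Δt = 93.56 seconds
γ = 1/√(1 - 0.793²) = 1.6414
Δt₀ = Δt/γ = 93.56/1.6414 = 57.00 seconds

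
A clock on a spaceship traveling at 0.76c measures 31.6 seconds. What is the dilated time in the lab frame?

Proper time Δt₀ = 31.6 seconds
γ = 1/√(1 - 0.76²) = 1.5386
Δt = γΔt₀ = 1.5386 × 31.6 = 48.62 seconds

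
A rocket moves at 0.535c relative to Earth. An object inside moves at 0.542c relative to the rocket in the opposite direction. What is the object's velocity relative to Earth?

Object's velocity in rocket frame is u' = -0.542c
u = (u' + v)/(1 + u'v/c²) = (v - 0.542)/(1 - 0.542·v/c²)
Numerator: 0.535 - 0.542 = -0.007
Denominator: 1 - 0.28997 = 0.71003
u = -0.007/0.71003 = -0.009859c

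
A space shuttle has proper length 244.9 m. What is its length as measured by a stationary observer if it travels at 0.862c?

Proper length L₀ = 244.9 m
γ = 1/√(1 - 0.862²) = 1.973
L = L₀/γ = 244.9/1.973 = 124.1 m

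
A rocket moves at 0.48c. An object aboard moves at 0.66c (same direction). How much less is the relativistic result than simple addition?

Classical: u' + v = 0.66 + 0.48 = 1.14c
Relativistic: u = (0.66 + 0.48)/(1 + 0.3168) = 1.14/1.3168 = 0.8657c
Difference: 1.14 - 0.8657 = 0.2743c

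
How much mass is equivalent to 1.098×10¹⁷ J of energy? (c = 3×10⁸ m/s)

From E = mc², we get m = E/c²
c² = (3×10⁸)² = 9×10¹⁶ m²/s²
m = 1.098×10¹⁷ / 9×10¹⁶ = 1.220 kg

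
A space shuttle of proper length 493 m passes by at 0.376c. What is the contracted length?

Proper length L₀ = 493 m
γ = 1/√(1 - 0.376²) = 1.0792
L = L₀/γ = 493/1.0792 = 456.8 m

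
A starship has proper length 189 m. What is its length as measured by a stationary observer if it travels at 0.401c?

Proper length L₀ = 189 m
γ = 1/√(1 - 0.401²) = 1.092
L = L₀/γ = 189/1.092 = 173.1 m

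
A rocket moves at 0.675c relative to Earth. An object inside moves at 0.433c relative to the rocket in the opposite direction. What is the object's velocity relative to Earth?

Object's velocity in rocket frame is u' = -0.433c
u = (u' + v)/(1 + u'v/c²) = (v - 0.433)/(1 - 0.433·v/c²)
Numerator: 0.675 - 0.433 = 0.242
Denominator: 1 - 0.292275 = 0.707725
u = 0.242/0.707725 = 0.3419c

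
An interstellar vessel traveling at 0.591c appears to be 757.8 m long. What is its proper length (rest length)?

Contracted length L = 757.8 m
γ = 1/√(1 - 0.591²) = 1.2397
L₀ = γL = 1.2397 × 757.8 = 939.4 m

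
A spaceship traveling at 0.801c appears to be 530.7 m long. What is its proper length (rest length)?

Contracted length L = 530.7 m
γ = 1/√(1 - 0.801²) = 1.6704
L₀ = γL = 1.6704 × 530.7 = 886.5 m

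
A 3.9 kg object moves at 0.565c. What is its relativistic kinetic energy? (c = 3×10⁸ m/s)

γ = 1/√(1 - 0.565²) = 1.212
γ - 1 = 0.2120
KE = (γ-1)mc² = 0.2120 × 3.9 × (3×10⁸)² = 7.441×10¹⁶ J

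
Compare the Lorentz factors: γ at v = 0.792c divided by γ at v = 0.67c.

γ₁ = 1/√(1 - 0.792²) = 1.638
γ₂ = 1/√(1 - 0.67²) = 1.347
γ₁/γ₂ = 1.638/1.347 = 1.216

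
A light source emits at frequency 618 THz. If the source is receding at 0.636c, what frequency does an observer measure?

β = v/c = 0.636
(1-β)/(1+β) = 0.364/1.636 = 0.2225
Doppler factor = √(0.2225) = 0.4717
f_obs = 618 × 0.4717 = 291.5 THz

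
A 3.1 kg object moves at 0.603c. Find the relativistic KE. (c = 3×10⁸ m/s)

γ = 1/√(1 - 0.603²) = 1.25354
γ - 1 = 0.25354
KE = (γ-1)mc² = 0.25354 × 3.1 × (3×10⁸)² = 7.074×10¹⁶ J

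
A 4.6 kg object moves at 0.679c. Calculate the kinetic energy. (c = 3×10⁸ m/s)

γ = 1/√(1 - 0.679²) = 1.3621
γ - 1 = 0.3621
KE = (γ-1)mc² = 0.3621 × 4.6 × (3×10⁸)² = 1.499×10¹⁷ J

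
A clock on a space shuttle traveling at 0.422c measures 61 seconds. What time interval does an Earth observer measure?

Proper time Δt₀ = 61 seconds
γ = 1/√(1 - 0.422²) = 1.103
Δt = γΔt₀ = 1.103 × 61 = 67.28 seconds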